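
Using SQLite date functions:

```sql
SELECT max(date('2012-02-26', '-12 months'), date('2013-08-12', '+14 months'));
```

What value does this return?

2014-10-12

date('2012-02-26', '-12 months') → 2011-02-26.
date('2013-08-12', '+14 months') → 2014-10-12.
Later of the two is 2014-10-12.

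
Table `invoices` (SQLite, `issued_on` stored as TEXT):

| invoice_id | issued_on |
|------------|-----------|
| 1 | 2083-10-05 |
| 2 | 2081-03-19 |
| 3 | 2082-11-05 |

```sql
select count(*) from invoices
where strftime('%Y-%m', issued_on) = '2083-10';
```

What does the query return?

Rows with year-month 2083-10: 2083-10-05 → 1.

1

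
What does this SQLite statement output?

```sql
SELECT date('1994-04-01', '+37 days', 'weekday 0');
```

April 1994 has 30 days; 29 remain after the 1st, so 30 days reach 1994-05-01.
Advancing 7 more days within May lands on 1994-05-08.
`weekday 0` advances to the next Sunday; 1994-05-08 is already a Sunday, so it stays at 1994-05-08.

1994-05-08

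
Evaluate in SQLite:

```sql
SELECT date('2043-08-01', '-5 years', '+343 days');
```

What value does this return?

Adding -5 years to 2043-08-01 gives 2038-08-01.
Applying '+343 days' to 2038-08-01: counting 343 days forward gives 2039-07-10.

2039-07-10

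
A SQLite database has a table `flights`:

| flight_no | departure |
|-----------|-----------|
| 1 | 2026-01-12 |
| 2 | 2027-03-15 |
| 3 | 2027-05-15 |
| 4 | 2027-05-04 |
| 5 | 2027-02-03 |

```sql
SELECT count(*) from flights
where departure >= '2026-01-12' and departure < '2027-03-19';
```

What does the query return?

Rows in [2026-01-12, 2027-03-19): 2026-01-12, 2027-03-15, 2027-02-03 → 3 rows.

3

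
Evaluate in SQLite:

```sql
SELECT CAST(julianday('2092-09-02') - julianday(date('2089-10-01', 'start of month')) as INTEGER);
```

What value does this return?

1067

`start of month` rewinds 2089-10-01 to 2089-10-01.
30 days remain in October 2089 after the 1st (31 − 1).
Full months from November 2089 through August 2092 contribute their day counts.
Then 2 days into September 2092.
Total: 30 + 30 + 31 + 31 + 28 + 31 + 30 + 31 + 30 + 31 + 31 + 30 + 31 + 30 + 31 + 31 + 28 + 31 + 30 + 31 + 30 + 31 + 31 + 30 + 31 + 30 + 31 + 31 + 29 + 31 + 30 + 31 + 30 + 31 + 31 + 2 = 1067.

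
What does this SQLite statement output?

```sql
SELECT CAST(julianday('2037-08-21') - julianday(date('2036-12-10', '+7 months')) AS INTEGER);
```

42

Adding +7 months to 2036-12-10 gives 2037-07-10.
21 days remain in July 2037 after the 10th (31 − 10).
Then 21 days into August 2037.
Total: 21 + 21 = 42.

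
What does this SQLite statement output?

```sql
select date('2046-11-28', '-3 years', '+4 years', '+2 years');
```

2049-11-28

Adding -3 years to 2046-11-28 gives 2043-11-28.
Adding +4 years to 2043-11-28 gives 2047-11-28.
Adding +2 years to 2047-11-28 gives 2049-11-28.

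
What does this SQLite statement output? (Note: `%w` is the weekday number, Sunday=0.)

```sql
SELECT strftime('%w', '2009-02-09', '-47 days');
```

First apply '-47 days': 2009-02-09 → 2008-12-24.
2008-12-24 is a Wednesday; with Sunday=0 that is 3.

3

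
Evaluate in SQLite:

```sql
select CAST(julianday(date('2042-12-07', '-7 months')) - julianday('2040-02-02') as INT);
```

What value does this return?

825

Adding -7 months to 2042-12-07 gives 2042-05-07.
27 days remain in February 2040 after the 2nd (29 − 2).
Full months from March 2040 through April 2042 contribute their day counts.
Then 7 days into May 2042.
Total: 27 + 31 + 30 + 31 + 30 + 31 + 31 + 30 + 31 + 30 + 31 + 31 + 28 + 31 + 30 + 31 + 30 + 31 + 31 + 30 + 31 + 30 + 31 + 31 + 28 + 31 + 30 + 7 = 825.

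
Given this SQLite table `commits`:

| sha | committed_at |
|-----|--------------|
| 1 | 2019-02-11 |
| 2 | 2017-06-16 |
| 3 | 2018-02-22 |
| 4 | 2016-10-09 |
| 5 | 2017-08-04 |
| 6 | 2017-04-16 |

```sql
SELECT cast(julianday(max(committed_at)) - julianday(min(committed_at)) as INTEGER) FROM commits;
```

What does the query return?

MIN = 2016-10-09, MAX = 2019-02-11.
22 days remain in October 2016 after the 9th (31 − 9).
Full months from November 2016 through January 2019 contribute their day counts.
Then 11 days into February 2019.
Total: 22 + 30 + 31 + 31 + 28 + 31 + 30 + 31 + 30 + 31 + 31 + 30 + 31 + 30 + 31 + 31 + 28 + 31 + 30 + 31 + 30 + 31 + 31 + 30 + 31 + 30 + 31 + 31 + 11 = 855.

855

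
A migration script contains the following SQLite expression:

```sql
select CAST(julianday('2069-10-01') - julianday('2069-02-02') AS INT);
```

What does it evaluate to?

26 days remain in February 2069 after the 2nd (28 − 2).
Full months from March 2069 through September 2069 contribute their day counts.
Then 1 day into October 2069.
Total: 26 + 31 + 30 + 31 + 30 + 31 + 31 + 30 + 1 = 241.

241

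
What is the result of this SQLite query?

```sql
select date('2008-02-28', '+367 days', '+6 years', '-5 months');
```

2014-10-01

Applying '+367 days' to 2008-02-28: counting 367 days forward gives 2009-03-01.
Adding +6 years to 2009-03-01 gives 2015-03-01.
Adding -5 months to 2015-03-01 gives 2014-10-01.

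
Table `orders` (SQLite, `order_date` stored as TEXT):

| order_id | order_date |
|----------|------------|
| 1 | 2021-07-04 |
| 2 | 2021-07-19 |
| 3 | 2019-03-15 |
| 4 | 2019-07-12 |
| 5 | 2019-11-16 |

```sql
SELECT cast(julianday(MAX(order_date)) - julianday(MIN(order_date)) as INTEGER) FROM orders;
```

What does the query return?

MIN = 2019-03-15, MAX = 2021-07-19.
16 days remain in March 2019 after the 15th (31 − 15).
Full months from April 2019 through June 2021 contribute their day counts.
Then 19 days into July 2021.
Total: 16 + 30 + 31 + 30 + 31 + 31 + 30 + 31 + 30 + 31 + 31 + 29 + 31 + 30 + 31 + 30 + 31 + 31 + 30 + 31 + 30 + 31 + 31 + 28 + 31 + 30 + 31 + 30 + 19 = 857.

857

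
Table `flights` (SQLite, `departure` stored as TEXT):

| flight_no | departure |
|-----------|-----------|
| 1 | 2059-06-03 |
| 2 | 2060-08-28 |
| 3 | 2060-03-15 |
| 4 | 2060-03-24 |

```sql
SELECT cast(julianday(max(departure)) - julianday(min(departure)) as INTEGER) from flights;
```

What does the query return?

MIN = 2059-06-03, MAX = 2060-08-28.
27 days remain in June 2059 after the 3rd (30 − 3).
Full months from July 2059 through July 2060 contribute their day counts.
Then 28 days into August 2060.
Total: 27 + 31 + 31 + 30 + 31 + 30 + 31 + 31 + 29 + 31 + 30 + 31 + 30 + 31 + 28 = 452.

452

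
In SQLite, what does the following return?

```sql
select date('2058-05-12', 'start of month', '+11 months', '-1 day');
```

2059-03-31

`start of month` rewinds 2058-05-12 to 2058-05-01.
Adding +11 months to 2058-05-01 gives 2059-04-01.
Going back 1 day from 2059-04-01 reaches 2059-03-31 (last day of March, 31 days).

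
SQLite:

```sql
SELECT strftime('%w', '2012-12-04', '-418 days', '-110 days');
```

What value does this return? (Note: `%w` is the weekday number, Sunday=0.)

6

First apply '-418 days', '-110 days': 2012-12-04 → 2011-06-25.
2011-06-25 is a Saturday; with Sunday=0 that is 6.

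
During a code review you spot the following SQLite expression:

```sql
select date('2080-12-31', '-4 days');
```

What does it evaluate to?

Going back 4 days within December lands on 2080-12-27.

2080-12-27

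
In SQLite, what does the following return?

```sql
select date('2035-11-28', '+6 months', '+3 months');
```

2036-08-28

Adding +6 months to 2035-11-28 gives 2036-05-28.
Adding +3 months to 2036-05-28 gives 2036-08-28.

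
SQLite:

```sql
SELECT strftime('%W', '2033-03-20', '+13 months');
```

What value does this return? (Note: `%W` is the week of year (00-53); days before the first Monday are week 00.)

First apply '+13 months': 2033-03-20 → 2034-04-20.
2034-04-20 is a Thursday. SQLite's %W counts Mondays since the year started; the result is 16.

16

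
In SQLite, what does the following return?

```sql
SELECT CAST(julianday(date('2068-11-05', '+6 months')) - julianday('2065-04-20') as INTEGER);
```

Adding +6 months to 2068-11-05 gives 2069-05-05.
10 days remain in April 2065 after the 20th (30 − 20).
Full months from May 2065 through April 2069 contribute their day counts.
Then 5 days into May 2069.
Total: 10 + 31 + 30 + 31 + 31 + 30 + 31 + 30 + 31 + 31 + 28 + 31 + 30 + 31 + 30 + 31 + 31 + 30 + 31 + 30 + 31 + 31 + 28 + 31 + 30 + 31 + 30 + 31 + 31 + 30 + 31 + 30 + 31 + 31 + 29 + 31 + 30 + 31 + 30 + 31 + 31 + 30 + 31 + 30 + 31 + 31 + 28 + 31 + 30 + 5 = 1476.

1476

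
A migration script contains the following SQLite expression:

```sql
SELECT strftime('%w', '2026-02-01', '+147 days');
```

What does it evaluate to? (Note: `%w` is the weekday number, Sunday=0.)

0

First apply '+147 days': 2026-02-01 → 2026-06-28.
2026-06-28 is a Sunday; with Sunday=0 that is 0.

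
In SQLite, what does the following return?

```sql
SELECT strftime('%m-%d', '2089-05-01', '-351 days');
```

05-15

First apply '-351 days': 2089-05-01 → 2088-05-15.
`%m-%d` extracts the month-day: 05-15.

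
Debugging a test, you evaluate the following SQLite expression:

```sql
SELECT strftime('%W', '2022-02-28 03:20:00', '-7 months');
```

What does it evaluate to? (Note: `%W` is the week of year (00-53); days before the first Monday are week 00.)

30

First apply '-7 months': 2022-02-28 03:20:00 → 2021-07-28 03:20:00.
2021-07-28 is a Wednesday. SQLite's %W counts Mondays since the year started; the result is 30.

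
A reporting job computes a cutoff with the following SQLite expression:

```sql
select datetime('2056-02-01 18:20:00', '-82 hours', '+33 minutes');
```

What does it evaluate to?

2056-01-29 08:53:00

-82 hours from 2056-02-01 18:20:00 is 2056-01-29 08:20:00 (crosses midnight).
+33 minutes from 2056-01-29 08:20:00 is 2056-01-29 08:53:00.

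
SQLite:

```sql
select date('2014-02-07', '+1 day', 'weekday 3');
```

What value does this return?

Advancing 1 more day within February lands on 2014-02-08.
`weekday 3` advances to the next Wednesday; 2014-02-08 is a Saturday, so it moves forward to 2014-02-12.

2014-02-12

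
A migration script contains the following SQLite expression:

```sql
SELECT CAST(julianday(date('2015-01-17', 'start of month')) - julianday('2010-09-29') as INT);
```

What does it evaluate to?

`start of month` rewinds 2015-01-17 to 2015-01-01.
1 day remains in September 2010 after the 29th (30 − 29).
Full months from October 2010 through December 2014 contribute their day counts.
Then 1 day into January 2015.
Total: 1 + 31 + 30 + 31 + 31 + 28 + 31 + 30 + 31 + 30 + 31 + 31 + 30 + 31 + 30 + 31 + 31 + 29 + 31 + 30 + 31 + 30 + 31 + 31 + 30 + 31 + 30 + 31 + 31 + 28 + 31 + 30 + 31 + 30 + 31 + 31 + 30 + 31 + 30 + 31 + 31 + 28 + 31 + 30 + 31 + 30 + 31 + 31 + 30 + 31 + 30 + 31 + 1 = 1555.

1555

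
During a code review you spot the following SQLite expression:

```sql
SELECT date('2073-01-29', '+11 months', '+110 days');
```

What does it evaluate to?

Adding +11 months to 2073-01-29 gives 2073-12-29.
Applying '+110 days' to 2073-12-29: counting 110 days forward gives 2074-04-18.

2074-04-18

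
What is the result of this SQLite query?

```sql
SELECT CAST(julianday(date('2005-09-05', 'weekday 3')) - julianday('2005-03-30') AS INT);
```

`weekday 3` advances to the next Wednesday; 2005-09-05 is a Monday, so it moves forward to 2005-09-07.
1 day remains in March 2005 after the 30th (31 − 30).
April 2005: 30 days.
May 2005: 31 days.
June 2005: 30 days.
July 2005: 31 days.
August 2005: 31 days.
Then 7 days into September 2005.
Total: 1 + 30 + 31 + 30 + 31 + 31 + 7 = 161.

161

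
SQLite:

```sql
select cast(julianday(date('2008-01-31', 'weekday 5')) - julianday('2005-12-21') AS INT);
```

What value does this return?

`weekday 5` advances to the next Friday; 2008-01-31 is a Thursday, so it moves forward to 2008-02-01.
10 days remain in December 2005 after the 21st (31 − 21).
Full months from January 2006 through January 2008 contribute their day counts.
Then 1 day into February 2008.
Total: 10 + 31 + 28 + 31 + 30 + 31 + 30 + 31 + 31 + 30 + 31 + 30 + 31 + 31 + 28 + 31 + 30 + 31 + 30 + 31 + 31 + 30 + 31 + 30 + 31 + 31 + 1 = 772.

772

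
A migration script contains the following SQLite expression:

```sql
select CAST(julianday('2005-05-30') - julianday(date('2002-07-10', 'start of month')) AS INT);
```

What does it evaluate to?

`start of month` rewinds 2002-07-10 to 2002-07-01.
30 days remain in July 2002 after the 1st (31 − 1).
Full months from August 2002 through April 2005 contribute their day counts.
Then 30 days into May 2005.
Total: 30 + 31 + 30 + 31 + 30 + 31 + 31 + 28 + 31 + 30 + 31 + 30 + 31 + 31 + 30 + 31 + 30 + 31 + 31 + 29 + 31 + 30 + 31 + 30 + 31 + 31 + 30 + 31 + 30 + 31 + 31 + 28 + 31 + 30 + 30 = 1064.

1064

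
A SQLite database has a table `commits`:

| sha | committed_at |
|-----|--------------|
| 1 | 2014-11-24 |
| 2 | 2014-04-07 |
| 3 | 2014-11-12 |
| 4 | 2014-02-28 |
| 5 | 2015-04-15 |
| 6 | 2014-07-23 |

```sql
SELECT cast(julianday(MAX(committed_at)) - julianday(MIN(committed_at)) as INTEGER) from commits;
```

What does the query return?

411

MIN = 2014-02-28, MAX = 2015-04-15.
0 days remain in February 2014 after the 28th (28 − 28).
Full months from March 2014 through March 2015 contribute their day counts.
Then 15 days into April 2015.
Total: 0 + 31 + 30 + 31 + 30 + 31 + 31 + 30 + 31 + 30 + 31 + 31 + 28 + 31 + 15 = 411.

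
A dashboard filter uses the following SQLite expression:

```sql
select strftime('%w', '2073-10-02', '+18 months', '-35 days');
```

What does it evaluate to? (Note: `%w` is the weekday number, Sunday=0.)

First apply '+18 months', '-35 days': 2073-10-02 → 2075-02-26.
2075-02-26 is a Tuesday; with Sunday=0 that is 2.

2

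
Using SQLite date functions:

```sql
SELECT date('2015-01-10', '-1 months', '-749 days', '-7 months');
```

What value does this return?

2012-04-21

Adding -1 month to 2015-01-10 gives 2014-12-10.
Applying '-749 days' to 2014-12-10: counting 749 days back gives 2012-11-21.
Adding -7 months to 2012-11-21 gives 2012-04-21.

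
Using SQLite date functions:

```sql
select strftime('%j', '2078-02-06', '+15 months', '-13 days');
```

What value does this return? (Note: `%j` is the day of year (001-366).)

113

First apply '+15 months', '-13 days': 2078-02-06 → 2079-04-23.
Day-of-year for 2079-04-23: days since 2079-01-01 inclusive = 113, zero-padded to 113.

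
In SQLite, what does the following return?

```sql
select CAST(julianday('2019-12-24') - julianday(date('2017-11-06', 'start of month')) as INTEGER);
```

`start of month` rewinds 2017-11-06 to 2017-11-01.
29 days remain in November 2017 after the 1st (30 − 1).
Full months from December 2017 through November 2019 contribute their day counts.
Then 24 days into December 2019.
Total: 29 + 31 + 31 + 28 + 31 + 30 + 31 + 30 + 31 + 31 + 30 + 31 + 30 + 31 + 31 + 28 + 31 + 30 + 31 + 30 + 31 + 31 + 30 + 31 + 30 + 24 = 783.

783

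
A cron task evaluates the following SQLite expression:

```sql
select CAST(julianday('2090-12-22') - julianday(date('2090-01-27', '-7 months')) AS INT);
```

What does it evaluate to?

543

Adding -7 months to 2090-01-27 gives 2089-06-27.
3 days remain in June 2089 after the 27th (30 − 27).
Full months from July 2089 through November 2090 contribute their day counts.
Then 22 days into December 2090.
Total: 3 + 31 + 31 + 30 + 31 + 30 + 31 + 31 + 28 + 31 + 30 + 31 + 30 + 31 + 31 + 30 + 31 + 30 + 22 = 543.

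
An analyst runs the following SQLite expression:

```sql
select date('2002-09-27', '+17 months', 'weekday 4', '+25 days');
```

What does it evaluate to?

2004-03-29

Adding +17 months to 2002-09-27 gives 2004-02-27.
`weekday 4` advances to the next Thursday; 2004-02-27 is a Friday, so it moves forward to 2004-03-04.
Advancing 25 more days within March lands on 2004-03-29.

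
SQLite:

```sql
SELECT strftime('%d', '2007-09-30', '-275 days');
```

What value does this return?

First apply '-275 days': 2007-09-30 → 2006-12-29.
`%d` extracts the 2-digit day of month: 29.

29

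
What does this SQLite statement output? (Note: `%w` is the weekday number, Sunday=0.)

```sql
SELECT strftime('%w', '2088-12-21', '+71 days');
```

3

First apply '+71 days': 2088-12-21 → 2089-03-02.
2089-03-02 is a Wednesday; with Sunday=0 that is 3.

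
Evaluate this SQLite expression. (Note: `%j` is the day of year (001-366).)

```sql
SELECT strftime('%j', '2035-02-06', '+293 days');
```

First apply '+293 days': 2035-02-06 → 2035-11-26.
Day-of-year for 2035-11-26: days since 2035-01-01 inclusive = 330, zero-padded to 330.

330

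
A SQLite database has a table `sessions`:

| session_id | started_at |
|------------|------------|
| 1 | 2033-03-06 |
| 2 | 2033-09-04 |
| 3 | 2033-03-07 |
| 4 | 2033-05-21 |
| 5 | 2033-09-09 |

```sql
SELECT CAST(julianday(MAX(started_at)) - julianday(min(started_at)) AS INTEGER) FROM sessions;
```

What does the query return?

187

MIN = 2033-03-06, MAX = 2033-09-09.
25 days remain in March 2033 after the 6th (31 − 6).
April 2033: 30 days.
May 2033: 31 days.
June 2033: 30 days.
July 2033: 31 days.
August 2033: 31 days.
Then 9 days into September 2033.
Total: 25 + 30 + 31 + 30 + 31 + 31 + 9 = 187.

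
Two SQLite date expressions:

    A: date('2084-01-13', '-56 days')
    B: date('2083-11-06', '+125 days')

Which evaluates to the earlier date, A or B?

A

A = 2083-11-18.
B = 2084-03-10.
A is earlier.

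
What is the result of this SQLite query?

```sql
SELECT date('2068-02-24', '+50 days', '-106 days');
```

Applying '+50 days' to 2068-02-24: counting 50 days forward gives 2068-04-14.
Applying '-106 days' to 2068-04-14: counting 106 days back gives 2067-12-30.

2067-12-30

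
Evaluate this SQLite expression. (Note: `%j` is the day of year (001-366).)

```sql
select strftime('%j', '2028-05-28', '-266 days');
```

First apply '-266 days': 2028-05-28 → 2027-09-05.
Day-of-year for 2027-09-05: days since 2027-01-01 inclusive = 248, zero-padded to 248.

248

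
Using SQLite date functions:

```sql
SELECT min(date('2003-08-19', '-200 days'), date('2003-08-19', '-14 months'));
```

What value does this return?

date('2003-08-19', '-200 days') → 2003-01-31.
date('2003-08-19', '-14 months') → 2002-06-19.
Earlier of the two is 2002-06-19.

2002-06-19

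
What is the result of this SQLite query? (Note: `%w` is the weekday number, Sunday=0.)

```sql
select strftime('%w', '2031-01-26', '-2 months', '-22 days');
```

1

First apply '-2 months', '-22 days': 2031-01-26 → 2030-11-04.
2030-11-04 is a Monday; with Sunday=0 that is 1.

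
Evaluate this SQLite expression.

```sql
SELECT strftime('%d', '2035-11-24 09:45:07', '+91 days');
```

23

First apply '+91 days': 2035-11-24 09:45:07 → 2036-02-23 09:45:07.
`%d` extracts the 2-digit day of month: 23.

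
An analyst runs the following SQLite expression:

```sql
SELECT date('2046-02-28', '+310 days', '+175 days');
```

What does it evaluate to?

Applying '+310 days' to 2046-02-28: counting 310 days forward gives 2047-01-04.
Applying '+175 days' to 2047-01-04: counting 175 days forward gives 2047-06-28.

2047-06-28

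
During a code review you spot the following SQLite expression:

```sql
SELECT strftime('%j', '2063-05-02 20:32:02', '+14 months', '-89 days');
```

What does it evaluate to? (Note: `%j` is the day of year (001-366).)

First apply '+14 months', '-89 days': 2063-05-02 20:32:02 → 2064-04-04 20:32:02.
Day-of-year for 2064-04-04: days since 2064-01-01 inclusive = 95, zero-padded to 095.

095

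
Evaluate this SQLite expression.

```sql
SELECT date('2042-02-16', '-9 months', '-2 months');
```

Adding -9 months to 2042-02-16 gives 2041-05-16.
Adding -2 months to 2041-05-16 gives 2041-03-16.

2041-03-16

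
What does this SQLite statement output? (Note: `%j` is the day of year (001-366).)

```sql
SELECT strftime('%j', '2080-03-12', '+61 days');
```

First apply '+61 days': 2080-03-12 → 2080-05-12.
Day-of-year for 2080-05-12: days since 2080-01-01 inclusive = 133, zero-padded to 133.

133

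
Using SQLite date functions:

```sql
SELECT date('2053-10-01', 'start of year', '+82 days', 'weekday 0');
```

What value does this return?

`start of year` rewinds 2053-10-01 to 2053-01-01.
Applying '+82 days' to 2053-01-01: counting 82 days forward gives 2053-03-24.
`weekday 0` advances to the next Sunday; 2053-03-24 is a Monday, so it moves forward to 2053-03-30.

2053-03-30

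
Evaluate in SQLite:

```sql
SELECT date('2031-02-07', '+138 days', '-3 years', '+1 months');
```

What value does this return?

Applying '+138 days' to 2031-02-07: counting 138 days forward gives 2031-06-25.
Adding -3 years to 2031-06-25 gives 2028-06-25.
Adding +1 month to 2028-06-25 gives 2028-07-25.

2028-07-25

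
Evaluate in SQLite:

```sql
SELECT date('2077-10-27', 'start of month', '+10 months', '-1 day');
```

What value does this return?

`start of month` rewinds 2077-10-27 to 2077-10-01.
Adding +10 months to 2077-10-01 gives 2078-08-01.
Going back 1 day from 2078-08-01 reaches 2078-07-31 (last day of July, 31 days).

2078-07-31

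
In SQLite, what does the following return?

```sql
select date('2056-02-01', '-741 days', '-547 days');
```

Applying '-741 days' to 2056-02-01: counting 741 days back gives 2054-01-21.
Applying '-547 days' to 2054-01-21: counting 547 days back gives 2052-07-23.

2052-07-23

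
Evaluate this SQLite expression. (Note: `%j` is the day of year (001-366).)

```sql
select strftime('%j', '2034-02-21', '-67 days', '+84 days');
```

069

First apply '-67 days', '+84 days': 2034-02-21 → 2034-03-10.
Day-of-year for 2034-03-10: days since 2034-01-01 inclusive = 69, zero-padded to 069.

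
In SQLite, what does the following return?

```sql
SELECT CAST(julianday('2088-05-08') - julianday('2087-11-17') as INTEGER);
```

13 days remain in November 2087 after the 17th (30 − 17).
December 2087: 31 days.
January 2088: 31 days.
February 2088: 29 days (leap year).
March 2088: 31 days.
April 2088: 30 days.
Then 8 days into May 2088.
Total: 13 + 31 + 31 + 29 + 31 + 30 + 8 = 173.

173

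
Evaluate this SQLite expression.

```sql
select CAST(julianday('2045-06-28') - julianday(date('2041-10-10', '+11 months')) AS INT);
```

Adding +11 months to 2041-10-10 gives 2042-09-10.
20 days remain in September 2042 after the 10th (30 − 10).
Full months from October 2042 through May 2045 contribute their day counts.
Then 28 days into June 2045.
Total: 20 + 31 + 30 + 31 + 31 + 28 + 31 + 30 + 31 + 30 + 31 + 31 + 30 + 31 + 30 + 31 + 31 + 29 + 31 + 30 + 31 + 30 + 31 + 31 + 30 + 31 + 30 + 31 + 31 + 28 + 31 + 30 + 31 + 28 = 1022.

1022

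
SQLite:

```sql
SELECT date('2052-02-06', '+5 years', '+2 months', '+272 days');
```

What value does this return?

2058-01-03

Adding +5 years to 2052-02-06 gives 2057-02-06.
Adding +2 months to 2057-02-06 gives 2057-04-06.
Applying '+272 days' to 2057-04-06: counting 272 days forward gives 2058-01-03.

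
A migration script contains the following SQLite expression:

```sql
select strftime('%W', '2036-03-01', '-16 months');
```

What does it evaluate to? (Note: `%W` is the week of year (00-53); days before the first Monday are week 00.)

44

First apply '-16 months': 2036-03-01 → 2034-11-01.
2034-11-01 is a Wednesday. SQLite's %W counts Mondays since the year started; the result is 44.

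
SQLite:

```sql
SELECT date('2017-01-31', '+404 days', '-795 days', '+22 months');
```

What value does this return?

2017-11-06

Applying '+404 days' to 2017-01-31: counting 404 days forward gives 2018-03-11.
Applying '-795 days' to 2018-03-11: counting 795 days back gives 2016-01-06.
Adding +22 months to 2016-01-06 gives 2017-11-06.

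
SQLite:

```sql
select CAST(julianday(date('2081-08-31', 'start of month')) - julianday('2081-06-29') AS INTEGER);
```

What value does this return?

33

`start of month` rewinds 2081-08-31 to 2081-08-01.
1 day remains in June 2081 after the 29th (30 − 29).
July 2081: 31 days.
Then 1 day into August 2081.
Total: 1 + 31 + 1 = 33.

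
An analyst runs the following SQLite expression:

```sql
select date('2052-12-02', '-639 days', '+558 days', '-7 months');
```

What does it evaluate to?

2052-02-12

Applying '-639 days' to 2052-12-02: counting 639 days back gives 2051-03-04.
Applying '+558 days' to 2051-03-04: counting 558 days forward gives 2052-09-12.
Adding -7 months to 2052-09-12 gives 2052-02-12.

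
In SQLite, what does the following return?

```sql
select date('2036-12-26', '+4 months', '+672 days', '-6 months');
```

Adding +4 months to 2036-12-26 gives 2037-04-26.
Applying '+672 days' to 2037-04-26: counting 672 days forward gives 2039-02-27.
Adding -6 months to 2039-02-27 gives 2038-08-27.

2038-08-27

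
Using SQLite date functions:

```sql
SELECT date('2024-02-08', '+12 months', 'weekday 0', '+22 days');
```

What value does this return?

Adding +12 months to 2024-02-08 gives 2025-02-08.
`weekday 0` advances to the next Sunday; 2025-02-08 is a Saturday, so it moves forward to 2025-02-09.
February 2025 has 28 days; 19 remain after the 9th, so 20 days reach 2025-03-01.
Advancing 2 more days within March lands on 2025-03-03.

2025-03-03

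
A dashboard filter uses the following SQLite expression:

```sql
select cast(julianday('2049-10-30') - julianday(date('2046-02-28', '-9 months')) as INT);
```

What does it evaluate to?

1616

Adding -9 months to 2046-02-28 gives 2045-05-28.
3 days remain in May 2045 after the 28th (31 − 28).
Full months from June 2045 through September 2049 contribute their day counts.
Then 30 days into October 2049.
Total: 3 + 30 + 31 + 31 + 30 + 31 + 30 + 31 + 31 + 28 + 31 + 30 + 31 + 30 + 31 + 31 + 30 + 31 + 30 + 31 + 31 + 28 + 31 + 30 + 31 + 30 + 31 + 31 + 30 + 31 + 30 + 31 + 31 + 29 + 31 + 30 + 31 + 30 + 31 + 31 + 30 + 31 + 30 + 31 + 31 + 28 + 31 + 30 + 31 + 30 + 31 + 31 + 30 + 30 = 1616.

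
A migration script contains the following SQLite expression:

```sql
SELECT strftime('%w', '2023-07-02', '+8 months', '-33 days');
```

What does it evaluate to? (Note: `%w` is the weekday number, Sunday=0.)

1

First apply '+8 months', '-33 days': 2023-07-02 → 2024-01-29.
2024-01-29 is a Monday; with Sunday=0 that is 1.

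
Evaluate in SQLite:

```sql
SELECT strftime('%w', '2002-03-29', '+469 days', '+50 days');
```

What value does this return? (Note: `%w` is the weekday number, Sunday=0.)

6

First apply '+469 days', '+50 days': 2002-03-29 → 2003-08-30.
2003-08-30 is a Saturday; with Sunday=0 that is 6.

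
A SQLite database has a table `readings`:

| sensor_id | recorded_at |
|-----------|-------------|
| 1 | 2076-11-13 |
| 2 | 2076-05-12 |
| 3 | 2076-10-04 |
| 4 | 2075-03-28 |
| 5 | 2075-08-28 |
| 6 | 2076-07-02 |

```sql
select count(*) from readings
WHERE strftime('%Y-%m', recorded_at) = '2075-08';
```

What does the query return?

1

Rows with year-month 2075-08: 2075-08-28 → 1.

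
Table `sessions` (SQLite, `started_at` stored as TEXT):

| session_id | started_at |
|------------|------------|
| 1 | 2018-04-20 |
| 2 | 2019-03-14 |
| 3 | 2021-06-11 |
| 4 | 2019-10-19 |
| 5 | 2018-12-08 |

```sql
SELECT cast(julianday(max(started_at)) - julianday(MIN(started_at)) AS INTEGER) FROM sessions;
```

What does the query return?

MIN = 2018-04-20, MAX = 2021-06-11.
10 days remain in April 2018 after the 20th (30 − 20).
Full months from May 2018 through May 2021 contribute their day counts.
Then 11 days into June 2021.
Total: 10 + 31 + 30 + 31 + 31 + 30 + 31 + 30 + 31 + 31 + 28 + 31 + 30 + 31 + 30 + 31 + 31 + 30 + 31 + 30 + 31 + 31 + 29 + 31 + 30 + 31 + 30 + 31 + 31 + 30 + 31 + 30 + 31 + 31 + 28 + 31 + 30 + 31 + 11 = 1148.

1148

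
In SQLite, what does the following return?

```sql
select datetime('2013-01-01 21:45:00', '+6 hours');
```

+6 hours from 2013-01-01 21:45:00 is 2013-01-02 03:45:00 (crosses midnight).

2013-01-02 03:45:00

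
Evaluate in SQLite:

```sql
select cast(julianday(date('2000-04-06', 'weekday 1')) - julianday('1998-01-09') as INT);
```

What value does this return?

`weekday 1` advances to the next Monday; 2000-04-06 is a Thursday, so it moves forward to 2000-04-10.
22 days remain in January 1998 after the 9th (31 − 9).
Full months from February 1998 through March 2000 contribute their day counts.
Then 10 days into April 2000.
Total: 22 + 28 + 31 + 30 + 31 + 30 + 31 + 31 + 30 + 31 + 30 + 31 + 31 + 28 + 31 + 30 + 31 + 30 + 31 + 31 + 30 + 31 + 30 + 31 + 31 + 29 + 31 + 10 = 822.

822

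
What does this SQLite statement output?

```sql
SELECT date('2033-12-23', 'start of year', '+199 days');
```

2033-07-19

`start of year` rewinds 2033-12-23 to 2033-01-01.
Applying '+199 days' to 2033-01-01: counting 199 days forward gives 2033-07-19.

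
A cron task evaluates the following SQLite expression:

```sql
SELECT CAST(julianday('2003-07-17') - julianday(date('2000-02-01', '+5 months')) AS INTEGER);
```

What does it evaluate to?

1111

Adding +5 months to 2000-02-01 gives 2000-07-01.
30 days remain in July 2000 after the 1st (31 − 1).
Full months from August 2000 through June 2003 contribute their day counts.
Then 17 days into July 2003.
Total: 30 + 31 + 30 + 31 + 30 + 31 + 31 + 28 + 31 + 30 + 31 + 30 + 31 + 31 + 30 + 31 + 30 + 31 + 31 + 28 + 31 + 30 + 31 + 30 + 31 + 31 + 30 + 31 + 30 + 31 + 31 + 28 + 31 + 30 + 31 + 30 + 17 = 1111.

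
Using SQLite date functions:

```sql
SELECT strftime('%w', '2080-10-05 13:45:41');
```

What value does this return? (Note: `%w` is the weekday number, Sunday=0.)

6

2080-10-05 is a Saturday; with Sunday=0 that is 6.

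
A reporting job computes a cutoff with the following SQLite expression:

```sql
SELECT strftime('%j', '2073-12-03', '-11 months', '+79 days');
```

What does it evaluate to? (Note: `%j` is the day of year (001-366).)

082

First apply '-11 months', '+79 days': 2073-12-03 → 2073-03-23.
Day-of-year for 2073-03-23: days since 2073-01-01 inclusive = 82, zero-padded to 082.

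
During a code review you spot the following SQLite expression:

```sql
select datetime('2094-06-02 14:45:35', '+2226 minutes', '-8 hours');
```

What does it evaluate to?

2226 minutes = 37h 6m; +2226 minutes from 2094-06-02 14:45:35 is 2094-06-04 03:51:35 (crosses midnight).
-8 hours from 2094-06-04 03:51:35 is 2094-06-03 19:51:35 (crosses midnight).

2094-06-03 19:51:35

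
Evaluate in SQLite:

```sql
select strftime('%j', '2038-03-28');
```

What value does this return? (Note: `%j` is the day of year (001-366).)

087

Day-of-year for 2038-03-28: days since 2038-01-01 inclusive = 87, zero-padded to 087.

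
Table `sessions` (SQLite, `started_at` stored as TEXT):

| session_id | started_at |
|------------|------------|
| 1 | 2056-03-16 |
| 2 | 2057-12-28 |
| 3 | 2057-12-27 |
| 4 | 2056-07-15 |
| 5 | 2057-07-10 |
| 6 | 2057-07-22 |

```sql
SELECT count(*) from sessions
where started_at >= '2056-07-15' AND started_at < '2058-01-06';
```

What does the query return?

5

Rows in [2056-07-15, 2058-01-06): 2057-12-28, 2057-12-27, 2056-07-15, 2057-07-10, 2057-07-22 → 5 rows.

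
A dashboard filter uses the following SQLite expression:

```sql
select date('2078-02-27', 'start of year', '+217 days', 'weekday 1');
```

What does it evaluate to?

`start of year` rewinds 2078-02-27 to 2078-01-01.
Applying '+217 days' to 2078-01-01: counting 217 days forward gives 2078-08-06.
`weekday 1` advances to the next Monday; 2078-08-06 is a Saturday, so it moves forward to 2078-08-08.

2078-08-08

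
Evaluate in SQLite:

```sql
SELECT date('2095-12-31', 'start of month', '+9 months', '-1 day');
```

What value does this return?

2096-08-31

`start of month` rewinds 2095-12-31 to 2095-12-01.
Adding +9 months to 2095-12-01 gives 2096-09-01.
Going back 1 day from 2096-09-01 reaches 2096-08-31 (last day of August, 31 days).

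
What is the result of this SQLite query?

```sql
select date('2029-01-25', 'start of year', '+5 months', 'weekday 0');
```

2029-06-03

`start of year` rewinds 2029-01-25 to 2029-01-01.
Adding +5 months to 2029-01-01 gives 2029-06-01.
`weekday 0` advances to the next Sunday; 2029-06-01 is a Friday, so it moves forward to 2029-06-03.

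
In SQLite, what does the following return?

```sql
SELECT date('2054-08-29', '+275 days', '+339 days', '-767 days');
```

2054-03-29

Applying '+275 days' to 2054-08-29: counting 275 days forward gives 2055-05-31.
Applying '+339 days' to 2055-05-31: counting 339 days forward gives 2056-05-04.
Applying '-767 days' to 2056-05-04: counting 767 days back gives 2054-03-29.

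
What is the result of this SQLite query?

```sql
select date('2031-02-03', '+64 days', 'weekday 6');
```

2031-04-12

Applying '+64 days' to 2031-02-03: counting 64 days forward gives 2031-04-08.
`weekday 6` advances to the next Saturday; 2031-04-08 is a Tuesday, so it moves forward to 2031-04-12.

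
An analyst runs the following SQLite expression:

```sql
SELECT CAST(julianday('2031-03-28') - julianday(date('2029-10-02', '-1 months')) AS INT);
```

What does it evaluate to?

572

Adding -1 month to 2029-10-02 gives 2029-09-02.
28 days remain in September 2029 after the 2nd (30 − 2).
Full months from October 2029 through February 2031 contribute their day counts.
Then 28 days into March 2031.
Total: 28 + 31 + 30 + 31 + 31 + 28 + 31 + 30 + 31 + 30 + 31 + 31 + 30 + 31 + 30 + 31 + 31 + 28 + 28 = 572.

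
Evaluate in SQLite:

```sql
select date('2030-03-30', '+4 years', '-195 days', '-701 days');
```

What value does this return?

Adding +4 years to 2030-03-30 gives 2034-03-30.
Applying '-195 days' to 2034-03-30: counting 195 days back gives 2033-09-16.
Applying '-701 days' to 2033-09-16: counting 701 days back gives 2031-10-16.

2031-10-16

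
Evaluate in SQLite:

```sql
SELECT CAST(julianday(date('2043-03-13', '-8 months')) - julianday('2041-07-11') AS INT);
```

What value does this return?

367

Adding -8 months to 2043-03-13 gives 2042-07-13.
20 days remain in July 2041 after the 11th (31 − 11).
Full months from August 2041 through June 2042 contribute their day counts.
Then 13 days into July 2042.
Total: 20 + 31 + 30 + 31 + 30 + 31 + 31 + 28 + 31 + 30 + 31 + 30 + 13 = 367.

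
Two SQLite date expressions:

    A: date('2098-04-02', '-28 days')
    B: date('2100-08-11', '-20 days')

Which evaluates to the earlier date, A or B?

A = 2098-03-05.
B = 2100-07-22.
A is earlier.

A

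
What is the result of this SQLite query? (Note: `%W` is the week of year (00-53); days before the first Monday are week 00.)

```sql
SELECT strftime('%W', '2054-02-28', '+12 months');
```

First apply '+12 months': 2054-02-28 → 2055-02-28.
2055-02-28 is a Sunday. SQLite's %W counts Mondays since the year started; the result is 08.

08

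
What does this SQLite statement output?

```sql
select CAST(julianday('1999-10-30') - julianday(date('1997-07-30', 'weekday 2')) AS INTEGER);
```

816

`weekday 2` advances to the next Tuesday; 1997-07-30 is a Wednesday, so it moves forward to 1997-08-05.
26 days remain in August 1997 after the 5th (31 − 5).
Full months from September 1997 through September 1999 contribute their day counts.
Then 30 days into October 1999.
Total: 26 + 30 + 31 + 30 + 31 + 31 + 28 + 31 + 30 + 31 + 30 + 31 + 31 + 30 + 31 + 30 + 31 + 31 + 28 + 31 + 30 + 31 + 30 + 31 + 31 + 30 + 30 = 816.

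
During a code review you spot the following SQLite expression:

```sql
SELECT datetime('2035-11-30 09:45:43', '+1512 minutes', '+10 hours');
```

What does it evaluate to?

2035-12-01 20:57:43

1512 minutes = 25h 12m; +1512 minutes from 2035-11-30 09:45:43 is 2035-12-01 10:57:43 (crosses midnight).
+10 hours from 2035-12-01 10:57:43 is 2035-12-01 20:57:43.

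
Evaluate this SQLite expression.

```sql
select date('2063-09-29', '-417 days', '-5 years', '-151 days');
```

Applying '-417 days' to 2063-09-29: counting 417 days back gives 2062-08-08.
Adding -5 years to 2062-08-08 gives 2057-08-08.
Applying '-151 days' to 2057-08-08: counting 151 days back gives 2057-03-10.

2057-03-10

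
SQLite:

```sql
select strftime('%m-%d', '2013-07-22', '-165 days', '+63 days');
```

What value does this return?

04-11

First apply '-165 days', '+63 days': 2013-07-22 → 2013-04-11.
`%m-%d` extracts the month-day: 04-11.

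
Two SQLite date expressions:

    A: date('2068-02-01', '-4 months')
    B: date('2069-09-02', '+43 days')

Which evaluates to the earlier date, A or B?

A

A = 2067-10-01.
B = 2069-10-15.
A is earlier.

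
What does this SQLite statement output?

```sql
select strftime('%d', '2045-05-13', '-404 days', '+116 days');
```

29

First apply '-404 days', '+116 days': 2045-05-13 → 2044-07-29.
`%d` extracts the 2-digit day of month: 29.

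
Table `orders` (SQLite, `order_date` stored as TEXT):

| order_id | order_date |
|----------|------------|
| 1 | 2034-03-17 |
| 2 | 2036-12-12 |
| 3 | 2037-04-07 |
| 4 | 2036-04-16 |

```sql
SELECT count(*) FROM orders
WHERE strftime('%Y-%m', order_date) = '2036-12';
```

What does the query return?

1

Rows with year-month 2036-12: 2036-12-12 → 1.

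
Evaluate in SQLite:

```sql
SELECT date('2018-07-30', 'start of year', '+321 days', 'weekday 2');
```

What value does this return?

2018-11-20

`start of year` rewinds 2018-07-30 to 2018-01-01.
Applying '+321 days' to 2018-01-01: counting 321 days forward gives 2018-11-18.
`weekday 2` advances to the next Tuesday; 2018-11-18 is a Sunday, so it moves forward to 2018-11-20.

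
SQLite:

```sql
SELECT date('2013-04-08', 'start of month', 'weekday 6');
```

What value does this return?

`start of month` rewinds 2013-04-08 to 2013-04-01.
`weekday 6` advances to the next Saturday; 2013-04-01 is a Monday, so it moves forward to 2013-04-06.

2013-04-06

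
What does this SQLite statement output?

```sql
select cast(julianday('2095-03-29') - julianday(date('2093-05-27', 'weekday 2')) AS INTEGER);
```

`weekday 2` advances to the next Tuesday; 2093-05-27 is a Wednesday, so it moves forward to 2093-06-02.
28 days remain in June 2093 after the 2nd (30 − 2).
Full months from July 2093 through February 2095 contribute their day counts.
Then 29 days into March 2095.
Total: 28 + 31 + 31 + 30 + 31 + 30 + 31 + 31 + 28 + 31 + 30 + 31 + 30 + 31 + 31 + 30 + 31 + 30 + 31 + 31 + 28 + 29 = 665.

665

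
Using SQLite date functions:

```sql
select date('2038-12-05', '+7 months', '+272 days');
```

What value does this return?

2040-04-02

Adding +7 months to 2038-12-05 gives 2039-07-05.
Applying '+272 days' to 2039-07-05: counting 272 days forward gives 2040-04-02.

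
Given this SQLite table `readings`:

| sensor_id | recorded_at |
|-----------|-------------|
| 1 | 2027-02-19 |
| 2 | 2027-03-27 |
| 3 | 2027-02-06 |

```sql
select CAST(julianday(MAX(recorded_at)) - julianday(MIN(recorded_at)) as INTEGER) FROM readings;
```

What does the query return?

49

MIN = 2027-02-06, MAX = 2027-03-27.
22 days remain in February 2027 after the 6th (28 − 6).
Then 27 days into March 2027.
Total: 22 + 27 = 49.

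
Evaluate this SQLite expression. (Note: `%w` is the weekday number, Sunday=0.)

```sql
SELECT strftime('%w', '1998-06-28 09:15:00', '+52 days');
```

First apply '+52 days': 1998-06-28 09:15:00 → 1998-08-19 09:15:00.
1998-08-19 is a Wednesday; with Sunday=0 that is 3.

3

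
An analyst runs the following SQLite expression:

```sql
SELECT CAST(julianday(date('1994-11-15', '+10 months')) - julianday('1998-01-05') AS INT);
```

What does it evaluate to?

-843

Adding +10 months to 1994-11-15 gives 1995-09-15.
15 days remain in September 1995 after the 15th (30 − 15).
Full months from October 1995 through December 1997 contribute their day counts.
Then 5 days into January 1998.
Total: 15 + 31 + 30 + 31 + 31 + 29 + 31 + 30 + 31 + 30 + 31 + 31 + 30 + 31 + 30 + 31 + 31 + 28 + 31 + 30 + 31 + 30 + 31 + 31 + 30 + 31 + 30 + 31 + 5 = 843.
The subtraction is earlier − later, so the result is −843 → -843.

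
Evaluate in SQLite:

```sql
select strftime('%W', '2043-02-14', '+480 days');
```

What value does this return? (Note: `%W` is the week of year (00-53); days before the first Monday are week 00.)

First apply '+480 days': 2043-02-14 → 2044-06-08.
2044-06-08 is a Wednesday. SQLite's %W counts Mondays since the year started; the result is 23.

23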